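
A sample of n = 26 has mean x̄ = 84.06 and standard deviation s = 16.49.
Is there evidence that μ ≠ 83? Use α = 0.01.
One-sample t-test:
H₀: μ = 83
H₁: μ ≠ 83
df = n - 1 = 25
t = (x̄ - μ₀) / (s/√n) = (84.06 - 83) / (16.49/√26) = 0.328
p-value = 0.7458

Since p-value > α = 0.01, we fail to reject H₀.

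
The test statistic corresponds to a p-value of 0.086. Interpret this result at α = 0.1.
Since p = 0.086 < α = 0.1, reject H₀.
There is sufficient evidence to reject the null hypothesis; the result is statistically significant at the 0.1 level.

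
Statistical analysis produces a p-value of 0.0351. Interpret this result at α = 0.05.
Since p = 0.0351 < α = 0.05, reject H₀.
There is sufficient evidence to reject the null hypothesis; the result is statistically significant at the 0.05 level.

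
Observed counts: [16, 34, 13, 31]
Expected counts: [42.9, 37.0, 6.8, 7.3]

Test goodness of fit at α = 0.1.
Chi-square goodness of fit test:
H₀: observed counts match expected distribution
H₁: observed counts differ from expected distribution
df = k - 1 = 3
χ² = Σ(O - E)²/E
   = (16 - 42.9)²/42.9 + (34 - 37.0)²/37.0 + (13 - 6.8)²/6.8 + (31 - 7.3)²/7.3
   = 16.867 + 0.243 + 5.653 + 76.944
   = 99.71
p-value < 0.0001

Since p-value < α = 0.1, we reject H₀.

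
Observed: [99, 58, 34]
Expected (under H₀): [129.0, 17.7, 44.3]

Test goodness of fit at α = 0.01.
Chi-square goodness of fit test:
H₀: observed counts match expected distribution
H₁: observed counts differ from expected distribution
df = k - 1 = 2
χ² = Σ(O - E)²/E
   = (99 - 129.0)²/129.0 + (58 - 17.7)²/17.7 + (34 - 44.3)²/44.3
   = 6.977 + 91.756 + 2.395
   = 101.13
p-value < 0.0001

Since p-value < α = 0.01, we reject H₀.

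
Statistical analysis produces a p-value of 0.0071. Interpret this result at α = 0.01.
Since p = 0.0071 < α = 0.01, reject H₀.
There is sufficient evidence to reject the null hypothesis; the result is statistically significant at the 0.01 level.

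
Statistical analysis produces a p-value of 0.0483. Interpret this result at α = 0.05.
Since p = 0.0483 < α = 0.05, reject H₀.
There is sufficient evidence to reject the null hypothesis; the result is statistically significant at the 0.05 level.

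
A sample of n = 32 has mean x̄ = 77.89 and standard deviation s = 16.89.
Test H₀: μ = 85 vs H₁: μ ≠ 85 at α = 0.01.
One-sample t-test:
H₀: μ = 85
H₁: μ ≠ 85
df = n - 1 = 31
t = (x̄ - μ₀) / (s/√n) = (77.89 - 85) / (16.89/√32) = -2.381
p-value = 0.0236

Since p-value > α = 0.01, we fail to reject H₀.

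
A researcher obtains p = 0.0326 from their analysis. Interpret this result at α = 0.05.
Since p = 0.0326 < α = 0.05, reject H₀.
There is sufficient evidence to reject the null hypothesis; the result is statistically significant at the 0.05 level.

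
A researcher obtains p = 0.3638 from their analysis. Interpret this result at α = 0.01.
Since p = 0.3638 > α = 0.01, fail to reject H₀.
There is insufficient evidence to reject the null hypothesis; the result is not statistically significant at the 0.01 level.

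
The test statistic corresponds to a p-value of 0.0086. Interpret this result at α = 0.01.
Since p = 0.0086 < α = 0.01, reject H₀.
There is sufficient evidence to reject the null hypothesis; the result is statistically significant at the 0.01 level.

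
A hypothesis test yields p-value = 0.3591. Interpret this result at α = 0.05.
Since p = 0.3591 > α = 0.05, fail to reject H₀.
There is insufficient evidence to reject the null hypothesis; the result is not statistically significant at the 0.05 level.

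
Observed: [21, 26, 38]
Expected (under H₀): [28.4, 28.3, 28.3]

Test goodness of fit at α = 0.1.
Chi-square goodness of fit test:
H₀: observed counts match expected distribution
H₁: observed counts differ from expected distribution
df = k - 1 = 2
χ² = Σ(O - E)²/E
   = (21 - 28.4)²/28.4 + (26 - 28.3)²/28.3 + (38 - 28.3)²/28.3
   = 1.928 + 0.187 + 3.325
   = 5.44
p-value = 0.0659

Since p-value < α = 0.1, we reject H₀.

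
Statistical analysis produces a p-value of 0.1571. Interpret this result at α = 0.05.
Since p = 0.1571 > α = 0.05, fail to reject H₀.
There is insufficient evidence to reject the null hypothesis; the result is not statistically significant at the 0.05 level.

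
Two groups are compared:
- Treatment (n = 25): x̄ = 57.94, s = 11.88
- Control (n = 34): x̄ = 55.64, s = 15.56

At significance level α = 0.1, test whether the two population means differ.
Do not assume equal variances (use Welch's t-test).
Welch's two-sample t-test:
H₀: μ₁ = μ₂
H₁: μ₁ ≠ μ₂
s₁²/n₁ = 11.88²/25 = 5.6454,  s₂²/n₂ = 15.56²/34 = 7.1210
SE = √(s₁²/n₁ + s₂²/n₂) = √(5.6454 + 7.1210) = 3.5730
df (Welch-Satterthwaite) = (s₁²/n₁ + s₂²/n₂)² / [(s₁²/n₁)²/(n₁-1) + (s₂²/n₂)²/(n₂-1)] ≈ 56.90
t = (x̄₁ - x̄₂) / SE = (57.94 - 55.64) / 3.5730 = 2.30 / 3.5730 = 0.644
p-value = 0.5223

Since p-value > α = 0.1, we fail to reject H₀.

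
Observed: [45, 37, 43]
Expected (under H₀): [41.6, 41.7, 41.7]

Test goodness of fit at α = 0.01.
Chi-square goodness of fit test:
H₀: observed counts match expected distribution
H₁: observed counts differ from expected distribution
df = k - 1 = 2
χ² = Σ(O - E)²/E
   = (45 - 41.6)²/41.6 + (37 - 41.7)²/41.7 + (43 - 41.7)²/41.7
   = 0.278 + 0.530 + 0.041
   = 0.85
p-value = 0.6544

Since p-value > α = 0.01, we fail to reject H₀.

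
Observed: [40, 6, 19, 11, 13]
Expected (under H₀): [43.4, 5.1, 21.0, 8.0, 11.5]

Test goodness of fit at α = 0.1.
Chi-square goodness of fit test:
H₀: observed counts match expected distribution
H₁: observed counts differ from expected distribution
df = k - 1 = 4
χ² = Σ(O - E)²/E
   = (40 - 43.4)²/43.4 + (6 - 5.1)²/5.1 + (19 - 21.0)²/21.0 + (11 - 8.0)²/8.0 + (13 - 11.5)²/11.5
   = 0.266 + 0.159 + 0.190 + 1.125 + 0.196
   = 1.94
p-value = 0.7475

Since p-value > α = 0.1, we fail to reject H₀.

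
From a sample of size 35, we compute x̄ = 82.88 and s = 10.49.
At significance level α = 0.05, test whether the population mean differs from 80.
One-sample t-test:
H₀: μ = 80
H₁: μ ≠ 80
df = n - 1 = 34
t = (x̄ - μ₀) / (s/√n) = (82.88 - 80) / (10.49/√35) = 1.624
p-value = 0.1136

Since p-value > α = 0.05, we fail to reject H₀.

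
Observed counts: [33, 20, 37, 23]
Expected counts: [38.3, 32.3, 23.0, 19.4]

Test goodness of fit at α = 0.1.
Chi-square goodness of fit test:
H₀: observed counts match expected distribution
H₁: observed counts differ from expected distribution
df = k - 1 = 3
χ² = Σ(O - E)²/E
   = (33 - 38.3)²/38.3 + (20 - 32.3)²/32.3 + (37 - 23.0)²/23.0 + (23 - 19.4)²/19.4
   = 0.733 + 4.684 + 8.522 + 0.668
   = 14.61
p-value = 0.0022

Since p-value < α = 0.1, we reject H₀.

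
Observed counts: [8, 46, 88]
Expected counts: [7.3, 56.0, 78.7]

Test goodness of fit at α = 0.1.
Chi-square goodness of fit test:
H₀: observed counts match expected distribution
H₁: observed counts differ from expected distribution
df = k - 1 = 2
χ² = Σ(O - E)²/E
   = (8 - 7.3)²/7.3 + (46 - 56.0)²/56.0 + (88 - 78.7)²/78.7
   = 0.067 + 1.786 + 1.099
   = 2.95
p-value = 0.2286

Since p-value > α = 0.1, we fail to reject H₀.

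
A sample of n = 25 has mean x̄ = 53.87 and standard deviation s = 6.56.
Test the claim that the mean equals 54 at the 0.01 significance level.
One-sample t-test:
H₀: μ = 54
H₁: μ ≠ 54
df = n - 1 = 24
t = (x̄ - μ₀) / (s/√n) = (53.87 - 54) / (6.56/√25) = -0.099
p-value = 0.9219

Since p-value > α = 0.01, we fail to reject H₀.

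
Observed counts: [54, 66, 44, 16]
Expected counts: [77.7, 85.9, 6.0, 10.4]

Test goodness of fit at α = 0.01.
Chi-square goodness of fit test:
H₀: observed counts match expected distribution
H₁: observed counts differ from expected distribution
df = k - 1 = 3
χ² = Σ(O - E)²/E
   = (54 - 77.7)²/77.7 + (66 - 85.9)²/85.9 + (44 - 6.0)²/6.0 + (16 - 10.4)²/10.4
   = 7.229 + 4.610 + 240.667 + 3.015
   = 255.52
p-value < 0.0001

Since p-value < α = 0.01, we reject H₀.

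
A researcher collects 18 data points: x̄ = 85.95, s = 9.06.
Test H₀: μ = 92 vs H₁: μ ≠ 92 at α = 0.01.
One-sample t-test:
H₀: μ = 92
H₁: μ ≠ 92
df = n - 1 = 17
t = (x̄ - μ₀) / (s/√n) = (85.95 - 92) / (9.06/√18) = -2.833
p-value = 0.0115

Since p-value > α = 0.01, we fail to reject H₀.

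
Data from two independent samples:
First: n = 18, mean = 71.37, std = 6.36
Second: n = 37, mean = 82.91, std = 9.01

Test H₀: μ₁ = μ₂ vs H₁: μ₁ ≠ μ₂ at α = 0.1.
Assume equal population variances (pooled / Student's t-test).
Student's two-sample t-test (equal variances):
H₀: μ₁ = μ₂
H₁: μ₁ ≠ μ₂
df = n₁ + n₂ - 2 = 53
Pooled variance s_p² = [(n₁-1)s₁² + (n₂-1)s₂²] / (n₁ + n₂ - 2) = [(17)(6.36²) + (36)(9.01²)] / 53 = 68.1156
SE = √(s_p²(1/n₁ + 1/n₂)) = √(68.1156 × (1/18 + 1/37)) = 2.3717
t = (x̄₁ - x̄₂) / SE = (71.37 - 82.91) / 2.3717 = -11.54 / 2.3717 = -4.866
p-value < 0.0001

Since p-value < α = 0.1, we reject H₀.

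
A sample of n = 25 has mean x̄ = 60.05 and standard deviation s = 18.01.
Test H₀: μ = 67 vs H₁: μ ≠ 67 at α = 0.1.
One-sample t-test:
H₀: μ = 67
H₁: μ ≠ 67
df = n - 1 = 24
t = (x̄ - μ₀) / (s/√n) = (60.05 - 67) / (18.01/√25) = -1.929
p-value = 0.0656

Since p-value < α = 0.1, we reject H₀.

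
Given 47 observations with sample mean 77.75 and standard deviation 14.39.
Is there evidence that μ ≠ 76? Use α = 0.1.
One-sample t-test:
H₀: μ = 76
H₁: μ ≠ 76
df = n - 1 = 46
t = (x̄ - μ₀) / (s/√n) = (77.75 - 76) / (14.39/√47) = 0.834
p-value = 0.4087

Since p-value > α = 0.1, we fail to reject H₀.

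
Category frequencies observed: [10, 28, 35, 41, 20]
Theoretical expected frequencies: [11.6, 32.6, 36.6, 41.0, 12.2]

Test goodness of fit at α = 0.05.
Chi-square goodness of fit test:
H₀: observed counts match expected distribution
H₁: observed counts differ from expected distribution
df = k - 1 = 4
χ² = Σ(O - E)²/E
   = (10 - 11.6)²/11.6 + (28 - 32.6)²/32.6 + (35 - 36.6)²/36.6 + (41 - 41.0)²/41.0 + (20 - 12.2)²/12.2
   = 0.221 + 0.649 + 0.070 + 0.000 + 4.987
   = 5.93
p-value = 0.2047

Since p-value > α = 0.05, we fail to reject H₀.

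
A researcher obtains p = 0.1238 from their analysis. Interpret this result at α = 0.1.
Since p = 0.1238 > α = 0.1, fail to reject H₀.
There is insufficient evidence to reject the null hypothesis; the result is not statistically significant at the 0.1 level.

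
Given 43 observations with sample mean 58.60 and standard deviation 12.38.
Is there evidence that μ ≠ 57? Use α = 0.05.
One-sample t-test:
H₀: μ = 57
H₁: μ ≠ 57
df = n - 1 = 42
t = (x̄ - μ₀) / (s/√n) = (58.60 - 57) / (12.38/√43) = 0.847
p-value = 0.4015

Since p-value > α = 0.05, we fail to reject H₀.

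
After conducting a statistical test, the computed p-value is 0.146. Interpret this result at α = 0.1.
Since p = 0.146 > α = 0.1, fail to reject H₀.
There is insufficient evidence to reject the null hypothesis; the result is not statistically significant at the 0.1 level.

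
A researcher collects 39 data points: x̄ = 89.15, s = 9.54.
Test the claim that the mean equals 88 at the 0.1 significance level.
One-sample t-test:
H₀: μ = 88
H₁: μ ≠ 88
df = n - 1 = 38
t = (x̄ - μ₀) / (s/√n) = (89.15 - 88) / (9.54/√39) = 0.753
p-value = 0.4562

Since p-value > α = 0.1, we fail to reject H₀.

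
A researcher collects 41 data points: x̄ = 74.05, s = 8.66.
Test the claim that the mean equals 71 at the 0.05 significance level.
One-sample t-test:
H₀: μ = 71
H₁: μ ≠ 71
df = n - 1 = 40
t = (x̄ - μ₀) / (s/√n) = (74.05 - 71) / (8.66/√41) = 2.255
p-value = 0.0297

Since p-value < α = 0.05, we reject H₀.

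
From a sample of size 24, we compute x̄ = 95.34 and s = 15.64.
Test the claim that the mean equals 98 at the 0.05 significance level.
One-sample t-test:
H₀: μ = 98
H₁: μ ≠ 98
df = n - 1 = 23
t = (x̄ - μ₀) / (s/√n) = (95.34 - 98) / (15.64/√24) = -0.833
p-value = 0.4133

Since p-value > α = 0.05, we fail to reject H₀.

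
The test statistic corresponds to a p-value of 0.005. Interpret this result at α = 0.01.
Since p = 0.005 < α = 0.01, reject H₀.
There is sufficient evidence to reject the null hypothesis; the result is statistically significant at the 0.01 level.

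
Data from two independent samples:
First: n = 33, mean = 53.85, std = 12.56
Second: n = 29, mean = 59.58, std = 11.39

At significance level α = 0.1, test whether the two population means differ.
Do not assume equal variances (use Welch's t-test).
Welch's two-sample t-test:
H₀: μ₁ = μ₂
H₁: μ₁ ≠ μ₂
s₁²/n₁ = 12.56²/33 = 4.7804,  s₂²/n₂ = 11.39²/29 = 4.4735
SE = √(s₁²/n₁ + s₂²/n₂) = √(4.7804 + 4.4735) = 3.0420
df (Welch-Satterthwaite) = (s₁²/n₁ + s₂²/n₂)² / [(s₁²/n₁)²/(n₁-1) + (s₂²/n₂)²/(n₂-1)] ≈ 59.93
t = (x̄₁ - x̄₂) / SE = (53.85 - 59.58) / 3.0420 = -5.73 / 3.0420 = -1.884
p-value = 0.0645

Since p-value < α = 0.1, we reject H₀.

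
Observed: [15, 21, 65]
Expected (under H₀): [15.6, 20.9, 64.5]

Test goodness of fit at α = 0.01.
Chi-square goodness of fit test:
H₀: observed counts match expected distribution
H₁: observed counts differ from expected distribution
df = k - 1 = 2
χ² = Σ(O - E)²/E
   = (15 - 15.6)²/15.6 + (21 - 20.9)²/20.9 + (65 - 64.5)²/64.5
   = 0.023 + 0.000 + 0.004
   = 0.03
p-value = 0.9864

Since p-value > α = 0.01, we fail to reject H₀.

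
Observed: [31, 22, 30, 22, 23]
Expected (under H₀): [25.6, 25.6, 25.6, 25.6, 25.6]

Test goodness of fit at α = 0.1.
Chi-square goodness of fit test:
H₀: observed counts match expected distribution
H₁: observed counts differ from expected distribution
df = k - 1 = 4
χ² = Σ(O - E)²/E
   = (31 - 25.6)²/25.6 + (22 - 25.6)²/25.6 + (30 - 25.6)²/25.6 + (22 - 25.6)²/25.6 + (23 - 25.6)²/25.6
   = 1.139 + 0.506 + 0.756 + 0.506 + 0.264
   = 3.17
p-value = 0.5295

Since p-value > α = 0.1, we fail to reject H₀.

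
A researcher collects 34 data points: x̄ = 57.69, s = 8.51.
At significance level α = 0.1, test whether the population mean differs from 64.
One-sample t-test:
H₀: μ = 64
H₁: μ ≠ 64
df = n - 1 = 33
t = (x̄ - μ₀) / (s/√n) = (57.69 - 64) / (8.51/√34) = -4.324
p-value = 0.0001

Since p-value < α = 0.1, we reject H₀.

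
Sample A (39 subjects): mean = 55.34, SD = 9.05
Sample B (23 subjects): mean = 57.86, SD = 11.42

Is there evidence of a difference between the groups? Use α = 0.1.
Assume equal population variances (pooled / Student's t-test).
Student's two-sample t-test (equal variances):
H₀: μ₁ = μ₂
H₁: μ₁ ≠ μ₂
df = n₁ + n₂ - 2 = 60
Pooled variance s_p² = [(n₁-1)s₁² + (n₂-1)s₂²] / (n₁ + n₂ - 2) = [(38)(9.05²) + (22)(11.42²)] / 60 = 99.6909
SE = √(s_p²(1/n₁ + 1/n₂)) = √(99.6909 × (1/39 + 1/23)) = 2.6250
t = (x̄₁ - x̄₂) / SE = (55.34 - 57.86) / 2.6250 = -2.52 / 2.6250 = -0.960
p-value = 0.3409

Since p-value > α = 0.1, we fail to reject H₀.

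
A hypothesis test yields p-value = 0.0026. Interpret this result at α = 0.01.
Since p = 0.0026 < α = 0.01, reject H₀.
There is sufficient evidence to reject the null hypothesis; the result is statistically significant at the 0.01 level.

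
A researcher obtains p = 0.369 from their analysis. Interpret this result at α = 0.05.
Since p = 0.369 > α = 0.05, fail to reject H₀.
There is insufficient evidence to reject the null hypothesis; the result is not statistically significant at the 0.05 level.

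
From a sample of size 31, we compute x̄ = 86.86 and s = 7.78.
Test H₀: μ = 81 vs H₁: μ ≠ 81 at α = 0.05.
One-sample t-test:
H₀: μ = 81
H₁: μ ≠ 81
df = n - 1 = 30
t = (x̄ - μ₀) / (s/√n) = (86.86 - 81) / (7.78/√31) = 4.194
p-value = 0.0002

Since p-value < α = 0.05, we reject H₀.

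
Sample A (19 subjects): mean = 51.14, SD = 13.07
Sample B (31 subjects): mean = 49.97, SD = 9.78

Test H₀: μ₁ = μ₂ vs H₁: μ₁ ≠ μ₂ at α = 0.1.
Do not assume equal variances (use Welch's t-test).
Welch's two-sample t-test:
H₀: μ₁ = μ₂
H₁: μ₁ ≠ μ₂
s₁²/n₁ = 13.07²/19 = 8.9908,  s₂²/n₂ = 9.78²/31 = 3.0854
SE = √(s₁²/n₁ + s₂²/n₂) = √(8.9908 + 3.0854) = 3.4751
df (Welch-Satterthwaite) = (s₁²/n₁ + s₂²/n₂)² / [(s₁²/n₁)²/(n₁-1) + (s₂²/n₂)²/(n₂-1)] ≈ 30.33
t = (x̄₁ - x̄₂) / SE = (51.14 - 49.97) / 3.4751 = 1.17 / 3.4751 = 0.337
p-value = 0.7387

Since p-value > α = 0.1, we fail to reject H₀.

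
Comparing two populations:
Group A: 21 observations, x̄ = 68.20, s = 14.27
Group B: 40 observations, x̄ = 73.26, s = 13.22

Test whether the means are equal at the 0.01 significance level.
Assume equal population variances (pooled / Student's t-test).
Student's two-sample t-test (equal variances):
H₀: μ₁ = μ₂
H₁: μ₁ ≠ μ₂
df = n₁ + n₂ - 2 = 59
Pooled variance s_p² = [(n₁-1)s₁² + (n₂-1)s₂²] / (n₁ + n₂ - 2) = [(20)(14.27²) + (39)(13.22²)] / 59 = 184.5530
SE = √(s_p²(1/n₁ + 1/n₂)) = √(184.5530 × (1/21 + 1/40)) = 3.6609
t = (x̄₁ - x̄₂) / SE = (68.20 - 73.26) / 3.6609 = -5.06 / 3.6609 = -1.382
p-value = 0.1721

Since p-value > α = 0.01, we fail to reject H₀.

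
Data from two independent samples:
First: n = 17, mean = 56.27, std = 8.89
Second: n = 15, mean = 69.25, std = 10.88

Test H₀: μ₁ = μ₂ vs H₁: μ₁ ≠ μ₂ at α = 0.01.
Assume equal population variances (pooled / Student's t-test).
Student's two-sample t-test (equal variances):
H₀: μ₁ = μ₂
H₁: μ₁ ≠ μ₂
df = n₁ + n₂ - 2 = 30
Pooled variance s_p² = [(n₁-1)s₁² + (n₂-1)s₂²] / (n₁ + n₂ - 2) = [(16)(8.89²) + (14)(10.88²)] / 30 = 97.3918
SE = √(s_p²(1/n₁ + 1/n₂)) = √(97.3918 × (1/17 + 1/15)) = 3.4960
t = (x̄₁ - x̄₂) / SE = (56.27 - 69.25) / 3.4960 = -12.98 / 3.4960 = -3.713
p-value = 0.0008

Since p-value < α = 0.01, we reject H₀.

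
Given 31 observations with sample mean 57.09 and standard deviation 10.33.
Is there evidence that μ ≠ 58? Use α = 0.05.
One-sample t-test:
H₀: μ = 58
H₁: μ ≠ 58
df = n - 1 = 30
t = (x̄ - μ₀) / (s/√n) = (57.09 - 58) / (10.33/√31) = -0.490
p-value = 0.6274

Since p-value > α = 0.05, we fail to reject H₀.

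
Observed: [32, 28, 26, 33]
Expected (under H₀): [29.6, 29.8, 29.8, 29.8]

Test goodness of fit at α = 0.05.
Chi-square goodness of fit test:
H₀: observed counts match expected distribution
H₁: observed counts differ from expected distribution
df = k - 1 = 3
χ² = Σ(O - E)²/E
   = (32 - 29.6)²/29.6 + (28 - 29.8)²/29.8 + (26 - 29.8)²/29.8 + (33 - 29.8)²/29.8
   = 0.195 + 0.109 + 0.485 + 0.344
   = 1.13
p-value = 0.7695

Since p-value > α = 0.05, we fail to reject H₀.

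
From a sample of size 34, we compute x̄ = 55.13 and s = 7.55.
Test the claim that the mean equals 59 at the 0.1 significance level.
One-sample t-test:
H₀: μ = 59
H₁: μ ≠ 59
df = n - 1 = 33
t = (x̄ - μ₀) / (s/√n) = (55.13 - 59) / (7.55/√34) = -2.989
p-value = 0.0053

Since p-value < α = 0.1, we reject H₀.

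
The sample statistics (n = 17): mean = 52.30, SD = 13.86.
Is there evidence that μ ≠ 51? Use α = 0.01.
One-sample t-test:
H₀: μ = 51
H₁: μ ≠ 51
df = n - 1 = 16
t = (x̄ - μ₀) / (s/√n) = (52.30 - 51) / (13.86/√17) = 0.387
p-value = 0.7041

Since p-value > α = 0.01, we fail to reject H₀.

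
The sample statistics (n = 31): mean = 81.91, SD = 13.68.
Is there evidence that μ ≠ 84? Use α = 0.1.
One-sample t-test:
H₀: μ = 84
H₁: μ ≠ 84
df = n - 1 = 30
t = (x̄ - μ₀) / (s/√n) = (81.91 - 84) / (13.68/√31) = -0.851
p-value = 0.4017

Since p-value > α = 0.1, we fail to reject H₀.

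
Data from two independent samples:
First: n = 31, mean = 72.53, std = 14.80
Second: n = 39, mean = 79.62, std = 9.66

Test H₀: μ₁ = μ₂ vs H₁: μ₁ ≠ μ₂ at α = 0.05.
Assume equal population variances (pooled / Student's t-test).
Student's two-sample t-test (equal variances):
H₀: μ₁ = μ₂
H₁: μ₁ ≠ μ₂
df = n₁ + n₂ - 2 = 68
Pooled variance s_p² = [(n₁-1)s₁² + (n₂-1)s₂²] / (n₁ + n₂ - 2) = [(30)(14.80²) + (38)(9.66²)] / 68 = 148.7822
SE = √(s_p²(1/n₁ + 1/n₂)) = √(148.7822 × (1/31 + 1/39)) = 2.9350
t = (x̄₁ - x̄₂) / SE = (72.53 - 79.62) / 2.9350 = -7.09 / 2.9350 = -2.416
p-value = 0.0184

Since p-value < α = 0.05, we reject H₀.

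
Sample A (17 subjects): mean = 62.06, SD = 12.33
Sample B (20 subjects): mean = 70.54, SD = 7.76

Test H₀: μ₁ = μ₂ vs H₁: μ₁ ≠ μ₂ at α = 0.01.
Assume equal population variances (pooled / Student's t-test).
Student's two-sample t-test (equal variances):
H₀: μ₁ = μ₂
H₁: μ₁ ≠ μ₂
df = n₁ + n₂ - 2 = 35
Pooled variance s_p² = [(n₁-1)s₁² + (n₂-1)s₂²] / (n₁ + n₂ - 2) = [(16)(12.33²) + (19)(7.76²)] / 35 = 102.1885
SE = √(s_p²(1/n₁ + 1/n₂)) = √(102.1885 × (1/17 + 1/20)) = 3.3347
t = (x̄₁ - x̄₂) / SE = (62.06 - 70.54) / 3.3347 = -8.48 / 3.3347 = -2.543
p-value = 0.0156

Since p-value > α = 0.01, we fail to reject H₀.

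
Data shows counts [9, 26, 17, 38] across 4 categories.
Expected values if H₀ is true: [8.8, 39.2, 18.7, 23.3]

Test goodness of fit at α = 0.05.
Chi-square goodness of fit test:
H₀: observed counts match expected distribution
H₁: observed counts differ from expected distribution
df = k - 1 = 3
χ² = Σ(O - E)²/E
   = (9 - 8.8)²/8.8 + (26 - 39.2)²/39.2 + (17 - 18.7)²/18.7 + (38 - 23.3)²/23.3
   = 0.005 + 4.445 + 0.155 + 9.274
   = 13.88
p-value = 0.0031

Since p-value < α = 0.05, we reject H₀.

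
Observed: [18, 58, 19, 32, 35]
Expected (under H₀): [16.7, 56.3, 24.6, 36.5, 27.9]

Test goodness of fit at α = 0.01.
Chi-square goodness of fit test:
H₀: observed counts match expected distribution
H₁: observed counts differ from expected distribution
df = k - 1 = 4
χ² = Σ(O - E)²/E
   = (18 - 16.7)²/16.7 + (58 - 56.3)²/56.3 + (19 - 24.6)²/24.6 + (32 - 36.5)²/36.5 + (35 - 27.9)²/27.9
   = 0.101 + 0.051 + 1.275 + 0.555 + 1.807
   = 3.79
p-value = 0.4353

Since p-value > α = 0.01, we fail to reject H₀.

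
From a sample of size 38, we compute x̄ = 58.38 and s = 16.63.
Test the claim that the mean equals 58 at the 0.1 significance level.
One-sample t-test:
H₀: μ = 58
H₁: μ ≠ 58
df = n - 1 = 37
t = (x̄ - μ₀) / (s/√n) = (58.38 - 58) / (16.63/√38) = 0.141
p-value = 0.8887

Since p-value > α = 0.1, we fail to reject H₀.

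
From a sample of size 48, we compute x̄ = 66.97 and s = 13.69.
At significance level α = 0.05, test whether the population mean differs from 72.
One-sample t-test:
H₀: μ = 72
H₁: μ ≠ 72
df = n - 1 = 47
t = (x̄ - μ₀) / (s/√n) = (66.97 - 72) / (13.69/√48) = -2.546
p-value = 0.0142

Since p-value < α = 0.05, we reject H₀.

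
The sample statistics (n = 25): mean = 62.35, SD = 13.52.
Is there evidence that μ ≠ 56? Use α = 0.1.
One-sample t-test:
H₀: μ = 56
H₁: μ ≠ 56
df = n - 1 = 24
t = (x̄ - μ₀) / (s/√n) = (62.35 - 56) / (13.52/√25) = 2.348
p-value = 0.0274

Since p-value < α = 0.1, we reject H₀.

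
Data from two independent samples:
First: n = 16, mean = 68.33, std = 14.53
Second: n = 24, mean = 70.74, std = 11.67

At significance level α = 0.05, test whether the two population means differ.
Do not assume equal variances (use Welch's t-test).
Welch's two-sample t-test:
H₀: μ₁ = μ₂
H₁: μ₁ ≠ μ₂
s₁²/n₁ = 14.53²/16 = 13.1951,  s₂²/n₂ = 11.67²/24 = 5.6745
SE = √(s₁²/n₁ + s₂²/n₂) = √(13.1951 + 5.6745) = 4.3439
df (Welch-Satterthwaite) = (s₁²/n₁ + s₂²/n₂)² / [(s₁²/n₁)²/(n₁-1) + (s₂²/n₂)²/(n₂-1)] ≈ 27.37
t = (x̄₁ - x̄₂) / SE = (68.33 - 70.74) / 4.3439 = -2.41 / 4.3439 = -0.555
p-value = 0.5835

Since p-value > α = 0.05, we fail to reject H₀.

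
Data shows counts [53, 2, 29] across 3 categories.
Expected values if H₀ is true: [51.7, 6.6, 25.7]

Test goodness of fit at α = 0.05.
Chi-square goodness of fit test:
H₀: observed counts match expected distribution
H₁: observed counts differ from expected distribution
df = k - 1 = 2
χ² = Σ(O - E)²/E
   = (53 - 51.7)²/51.7 + (2 - 6.6)²/6.6 + (29 - 25.7)²/25.7
   = 0.033 + 3.206 + 0.424
   = 3.66
p-value = 0.1602

Since p-value > α = 0.05, we fail to reject H₀.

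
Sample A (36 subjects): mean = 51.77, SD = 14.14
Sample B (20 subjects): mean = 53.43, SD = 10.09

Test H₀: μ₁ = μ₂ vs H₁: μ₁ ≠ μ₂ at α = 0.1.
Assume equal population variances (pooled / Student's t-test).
Student's two-sample t-test (equal variances):
H₀: μ₁ = μ₂
H₁: μ₁ ≠ μ₂
df = n₁ + n₂ - 2 = 54
Pooled variance s_p² = [(n₁-1)s₁² + (n₂-1)s₂²] / (n₁ + n₂ - 2) = [(35)(14.14²) + (19)(10.09²)] / 54 = 165.4119
SE = √(s_p²(1/n₁ + 1/n₂)) = √(165.4119 × (1/36 + 1/20)) = 3.5868
t = (x̄₁ - x̄₂) / SE = (51.77 - 53.43) / 3.5868 = -1.66 / 3.5868 = -0.463
p-value = 0.6454

Since p-value > α = 0.1, we fail to reject H₀.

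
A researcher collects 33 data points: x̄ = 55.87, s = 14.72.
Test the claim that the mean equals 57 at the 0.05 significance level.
One-sample t-test:
H₀: μ = 57
H₁: μ ≠ 57
df = n - 1 = 32
t = (x̄ - μ₀) / (s/√n) = (55.87 - 57) / (14.72/√33) = -0.441
p-value = 0.6622

Since p-value > α = 0.05, we fail to reject H₀.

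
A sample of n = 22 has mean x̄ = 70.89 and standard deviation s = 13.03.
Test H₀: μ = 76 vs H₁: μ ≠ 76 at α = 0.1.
One-sample t-test:
H₀: μ = 76
H₁: μ ≠ 76
df = n - 1 = 21
t = (x̄ - μ₀) / (s/√n) = (70.89 - 76) / (13.03/√22) = -1.839
p-value = 0.0800

Since p-value < α = 0.1, we reject H₀.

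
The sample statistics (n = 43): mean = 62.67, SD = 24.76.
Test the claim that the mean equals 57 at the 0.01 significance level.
One-sample t-test:
H₀: μ = 57
H₁: μ ≠ 57
df = n - 1 = 42
t = (x̄ - μ₀) / (s/√n) = (62.67 - 57) / (24.76/√43) = 1.502
p-value = 0.1407

Since p-value > α = 0.01, we fail to reject H₀.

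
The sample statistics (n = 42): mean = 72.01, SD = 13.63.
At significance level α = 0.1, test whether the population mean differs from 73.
One-sample t-test:
H₀: μ = 73
H₁: μ ≠ 73
df = n - 1 = 41
t = (x̄ - μ₀) / (s/√n) = (72.01 - 73) / (13.63/√42) = -0.471
p-value = 0.6403

Since p-value > α = 0.1, we fail to reject H₀.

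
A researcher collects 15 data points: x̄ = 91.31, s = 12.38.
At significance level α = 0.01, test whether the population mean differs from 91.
One-sample t-test:
H₀: μ = 91
H₁: μ ≠ 91
df = n - 1 = 14
t = (x̄ - μ₀) / (s/√n) = (91.31 - 91) / (12.38/√15) = 0.097
p-value = 0.9241

Since p-value > α = 0.01, we fail to reject H₀.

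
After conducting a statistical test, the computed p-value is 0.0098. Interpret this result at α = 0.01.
Since p = 0.0098 < α = 0.01, reject H₀.
There is sufficient evidence to reject the null hypothesis; the result is statistically significant at the 0.01 level.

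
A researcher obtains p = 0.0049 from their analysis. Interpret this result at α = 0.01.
Since p = 0.0049 < α = 0.01, reject H₀.
There is sufficient evidence to reject the null hypothesis; the result is statistically significant at the 0.01 level.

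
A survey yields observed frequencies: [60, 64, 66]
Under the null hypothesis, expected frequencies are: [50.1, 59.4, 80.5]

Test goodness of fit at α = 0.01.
Chi-square goodness of fit test:
H₀: observed counts match expected distribution
H₁: observed counts differ from expected distribution
df = k - 1 = 2
χ² = Σ(O - E)²/E
   = (60 - 50.1)²/50.1 + (64 - 59.4)²/59.4 + (66 - 80.5)²/80.5
   = 1.956 + 0.356 + 2.612
   = 4.92
p-value = 0.0853

Since p-value > α = 0.01, we fail to reject H₀.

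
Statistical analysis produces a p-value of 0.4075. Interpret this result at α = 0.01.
Since p = 0.4075 > α = 0.01, fail to reject H₀.
There is insufficient evidence to reject the null hypothesis; the result is not statistically significant at the 0.01 level.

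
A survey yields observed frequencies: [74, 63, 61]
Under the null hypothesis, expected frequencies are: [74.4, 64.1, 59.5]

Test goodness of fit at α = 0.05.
Chi-square goodness of fit test:
H₀: observed counts match expected distribution
H₁: observed counts differ from expected distribution
df = k - 1 = 2
χ² = Σ(O - E)²/E
   = (74 - 74.4)²/74.4 + (63 - 64.1)²/64.1 + (61 - 59.5)²/59.5
   = 0.002 + 0.019 + 0.038
   = 0.06
p-value = 0.9710

Since p-value > α = 0.05, we fail to reject H₀.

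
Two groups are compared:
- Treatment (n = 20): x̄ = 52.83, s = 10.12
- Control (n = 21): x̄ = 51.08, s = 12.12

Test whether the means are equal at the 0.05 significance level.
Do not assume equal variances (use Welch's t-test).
Welch's two-sample t-test:
H₀: μ₁ = μ₂
H₁: μ₁ ≠ μ₂
s₁²/n₁ = 10.12²/20 = 5.1207,  s₂²/n₂ = 12.12²/21 = 6.9950
SE = √(s₁²/n₁ + s₂²/n₂) = √(5.1207 + 6.9950) = 3.4808
df (Welch-Satterthwaite) = (s₁²/n₁ + s₂²/n₂)² / [(s₁²/n₁)²/(n₁-1) + (s₂²/n₂)²/(n₂-1)] ≈ 38.36
t = (x̄₁ - x̄₂) / SE = (52.83 - 51.08) / 3.4808 = 1.75 / 3.4808 = 0.503
p-value = 0.6180

Since p-value > α = 0.05, we fail to reject H₀.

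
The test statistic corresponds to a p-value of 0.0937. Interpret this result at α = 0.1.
Since p = 0.0937 < α = 0.1, reject H₀.
There is sufficient evidence to reject the null hypothesis; the result is statistically significant at the 0.1 level.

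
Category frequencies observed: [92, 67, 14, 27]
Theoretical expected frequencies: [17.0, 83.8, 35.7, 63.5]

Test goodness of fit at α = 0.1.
Chi-square goodness of fit test:
H₀: observed counts match expected distribution
H₁: observed counts differ from expected distribution
df = k - 1 = 3
χ² = Σ(O - E)²/E
   = (92 - 17.0)²/17.0 + (67 - 83.8)²/83.8 + (14 - 35.7)²/35.7 + (27 - 63.5)²/63.5
   = 330.882 + 3.368 + 13.190 + 20.980
   = 368.42
p-value < 0.0001

Since p-value < α = 0.1, we reject H₀.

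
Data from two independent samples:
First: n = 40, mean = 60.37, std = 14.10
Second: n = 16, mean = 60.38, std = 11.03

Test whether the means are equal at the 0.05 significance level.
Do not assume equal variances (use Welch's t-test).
Welch's two-sample t-test:
H₀: μ₁ = μ₂
H₁: μ₁ ≠ μ₂
s₁²/n₁ = 14.10²/40 = 4.9703,  s₂²/n₂ = 11.03²/16 = 7.6038
SE = √(s₁²/n₁ + s₂²/n₂) = √(4.9703 + 7.6038) = 3.5460
df (Welch-Satterthwaite) = (s₁²/n₁ + s₂²/n₂)² / [(s₁²/n₁)²/(n₁-1) + (s₂²/n₂)²/(n₂-1)] ≈ 35.23
t = (x̄₁ - x̄₂) / SE = (60.37 - 60.38) / 3.5460 = -0.01 / 3.5460 = -0.003
p-value = 0.9978

Since p-value > α = 0.05, we fail to reject H₀.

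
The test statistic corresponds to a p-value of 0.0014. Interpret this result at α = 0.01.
Since p = 0.0014 < α = 0.01, reject H₀.
There is sufficient evidence to reject the null hypothesis; the result is statistically significant at the 0.01 level.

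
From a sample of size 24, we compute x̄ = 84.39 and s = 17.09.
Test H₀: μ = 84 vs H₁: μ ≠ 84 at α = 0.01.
One-sample t-test:
H₀: μ = 84
H₁: μ ≠ 84
df = n - 1 = 23
t = (x̄ - μ₀) / (s/√n) = (84.39 - 84) / (17.09/√24) = 0.112
p-value = 0.9120

Since p-value > α = 0.01, we fail to reject H₀.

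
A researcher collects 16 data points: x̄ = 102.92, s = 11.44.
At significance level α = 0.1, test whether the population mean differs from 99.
One-sample t-test:
H₀: μ = 99
H₁: μ ≠ 99
df = n - 1 = 15
t = (x̄ - μ₀) / (s/√n) = (102.92 - 99) / (11.44/√16) = 1.371
p-value = 0.1907

Since p-value > α = 0.1, we fail to reject H₀.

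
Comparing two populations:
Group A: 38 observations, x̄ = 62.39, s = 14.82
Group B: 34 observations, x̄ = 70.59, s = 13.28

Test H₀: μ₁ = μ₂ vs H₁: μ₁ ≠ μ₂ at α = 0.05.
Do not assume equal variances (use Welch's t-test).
Welch's two-sample t-test:
H₀: μ₁ = μ₂
H₁: μ₁ ≠ μ₂
s₁²/n₁ = 14.82²/38 = 5.7798,  s₂²/n₂ = 13.28²/34 = 5.1870
SE = √(s₁²/n₁ + s₂²/n₂) = √(5.7798 + 5.1870) = 3.3116
df (Welch-Satterthwaite) = (s₁²/n₁ + s₂²/n₂)² / [(s₁²/n₁)²/(n₁-1) + (s₂²/n₂)²/(n₂-1)] ≈ 70.00
t = (x̄₁ - x̄₂) / SE = (62.39 - 70.59) / 3.3116 = -8.20 / 3.3116 = -2.476
p-value = 0.0157

Since p-value < α = 0.05, we reject H₀.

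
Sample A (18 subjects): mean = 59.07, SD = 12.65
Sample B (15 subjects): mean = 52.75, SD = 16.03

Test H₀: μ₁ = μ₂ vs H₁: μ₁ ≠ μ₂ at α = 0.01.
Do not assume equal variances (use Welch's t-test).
Welch's two-sample t-test:
H₀: μ₁ = μ₂
H₁: μ₁ ≠ μ₂
s₁²/n₁ = 12.65²/18 = 8.8901,  s₂²/n₂ = 16.03²/15 = 17.1307
SE = √(s₁²/n₁ + s₂²/n₂) = √(8.8901 + 17.1307) = 5.1011
df (Welch-Satterthwaite) = (s₁²/n₁ + s₂²/n₂)² / [(s₁²/n₁)²/(n₁-1) + (s₂²/n₂)²/(n₂-1)] ≈ 26.44
t = (x̄₁ - x̄₂) / SE = (59.07 - 52.75) / 5.1011 = 6.32 / 5.1011 = 1.239
p-value = 0.2262

Since p-value > α = 0.01, we fail to reject H₀.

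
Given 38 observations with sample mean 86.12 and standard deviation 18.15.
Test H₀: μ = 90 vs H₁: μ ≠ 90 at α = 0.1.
One-sample t-test:
H₀: μ = 90
H₁: μ ≠ 90
df = n - 1 = 37
t = (x̄ - μ₀) / (s/√n) = (86.12 - 90) / (18.15/√38) = -1.318
p-value = 0.1957

Since p-value > α = 0.1, we fail to reject H₀.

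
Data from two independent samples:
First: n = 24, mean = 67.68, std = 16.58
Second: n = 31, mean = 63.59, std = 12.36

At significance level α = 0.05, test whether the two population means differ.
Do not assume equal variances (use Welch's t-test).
Welch's two-sample t-test:
H₀: μ₁ = μ₂
H₁: μ₁ ≠ μ₂
s₁²/n₁ = 16.58²/24 = 11.4540,  s₂²/n₂ = 12.36²/31 = 4.9281
SE = √(s₁²/n₁ + s₂²/n₂) = √(11.4540 + 4.9281) = 4.0475
df (Welch-Satterthwaite) = (s₁²/n₁ + s₂²/n₂)² / [(s₁²/n₁)²/(n₁-1) + (s₂²/n₂)²/(n₂-1)] ≈ 41.20
t = (x̄₁ - x̄₂) / SE = (67.68 - 63.59) / 4.0475 = 4.09 / 4.0475 = 1.011
p-value = 0.3182

Since p-value > α = 0.05, we fail to reject H₀.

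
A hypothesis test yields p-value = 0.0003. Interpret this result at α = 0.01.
Since p = 0.0003 < α = 0.01, reject H₀.
There is sufficient evidence to reject the null hypothesis; the result is statistically significant at the 0.01 level.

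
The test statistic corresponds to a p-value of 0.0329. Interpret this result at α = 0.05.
Since p = 0.0329 < α = 0.05, reject H₀.
There is sufficient evidence to reject the null hypothesis; the result is statistically significant at the 0.05 level.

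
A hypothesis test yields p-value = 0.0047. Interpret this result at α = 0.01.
Since p = 0.0047 < α = 0.01, reject H₀.
There is sufficient evidence to reject the null hypothesis; the result is statistically significant at the 0.01 level.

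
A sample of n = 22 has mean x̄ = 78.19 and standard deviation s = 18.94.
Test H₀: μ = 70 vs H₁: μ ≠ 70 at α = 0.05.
One-sample t-test:
H₀: μ = 70
H₁: μ ≠ 70
df = n - 1 = 21
t = (x̄ - μ₀) / (s/√n) = (78.19 - 70) / (18.94/√22) = 2.028
p-value = 0.0554

Since p-value > α = 0.05, we fail to reject H₀.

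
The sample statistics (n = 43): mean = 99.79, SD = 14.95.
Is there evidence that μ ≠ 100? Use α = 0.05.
One-sample t-test:
H₀: μ = 100
H₁: μ ≠ 100
df = n - 1 = 42
t = (x̄ - μ₀) / (s/√n) = (99.79 - 100) / (14.95/√43) = -0.092
p-value = 0.9270

Since p-value > α = 0.05, we fail to reject H₀.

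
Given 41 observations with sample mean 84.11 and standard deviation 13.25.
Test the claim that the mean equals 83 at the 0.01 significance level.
One-sample t-test:
H₀: μ = 83
H₁: μ ≠ 83
df = n - 1 = 40
t = (x̄ - μ₀) / (s/√n) = (84.11 - 83) / (13.25/√41) = 0.536
p-value = 0.5946

Since p-value > α = 0.01, we fail to reject H₀.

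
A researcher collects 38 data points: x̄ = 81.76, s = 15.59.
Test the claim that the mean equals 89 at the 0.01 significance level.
One-sample t-test:
H₀: μ = 89
H₁: μ ≠ 89
df = n - 1 = 37
t = (x̄ - μ₀) / (s/√n) = (81.76 - 89) / (15.59/√38) = -2.863
p-value = 0.0069

Since p-value < α = 0.01, we reject H₀.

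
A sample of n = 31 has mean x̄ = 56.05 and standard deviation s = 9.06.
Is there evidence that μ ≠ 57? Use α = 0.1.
One-sample t-test:
H₀: μ = 57
H₁: μ ≠ 57
df = n - 1 = 30
t = (x̄ - μ₀) / (s/√n) = (56.05 - 57) / (9.06/√31) = -0.584
p-value = 0.5637

Since p-value > α = 0.1, we fail to reject H₀.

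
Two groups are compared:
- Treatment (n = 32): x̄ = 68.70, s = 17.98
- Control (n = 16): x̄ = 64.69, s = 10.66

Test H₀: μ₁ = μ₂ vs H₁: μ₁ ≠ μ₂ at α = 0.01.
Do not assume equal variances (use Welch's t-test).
Welch's two-sample t-test:
H₀: μ₁ = μ₂
H₁: μ₁ ≠ μ₂
s₁²/n₁ = 17.98²/32 = 10.1025,  s₂²/n₂ = 10.66²/16 = 7.1022
SE = √(s₁²/n₁ + s₂²/n₂) = √(10.1025 + 7.1022) = 4.1479
df (Welch-Satterthwaite) = (s₁²/n₁ + s₂²/n₂)² / [(s₁²/n₁)²/(n₁-1) + (s₂²/n₂)²/(n₂-1)] ≈ 44.48
t = (x̄₁ - x̄₂) / SE = (68.70 - 64.69) / 4.1479 = 4.01 / 4.1479 = 0.967
p-value = 0.3389

Since p-value > α = 0.01, we fail to reject H₀.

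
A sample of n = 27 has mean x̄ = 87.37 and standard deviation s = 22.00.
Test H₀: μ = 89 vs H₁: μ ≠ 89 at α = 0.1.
One-sample t-test:
H₀: μ = 89
H₁: μ ≠ 89
df = n - 1 = 26
t = (x̄ - μ₀) / (s/√n) = (87.37 - 89) / (22.00/√27) = -0.385
p-value = 0.7034

Since p-value > α = 0.1, we fail to reject H₀.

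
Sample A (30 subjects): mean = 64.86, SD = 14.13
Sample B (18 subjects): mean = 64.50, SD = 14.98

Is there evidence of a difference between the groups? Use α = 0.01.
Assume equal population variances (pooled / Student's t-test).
Student's two-sample t-test (equal variances):
H₀: μ₁ = μ₂
H₁: μ₁ ≠ μ₂
df = n₁ + n₂ - 2 = 46
Pooled variance s_p² = [(n₁-1)s₁² + (n₂-1)s₂²] / (n₁ + n₂ - 2) = [(29)(14.13²) + (17)(14.98²)] / 46 = 208.8012
SE = √(s_p²(1/n₁ + 1/n₂)) = √(208.8012 × (1/30 + 1/18)) = 4.3081
t = (x̄₁ - x̄₂) / SE = (64.86 - 64.50) / 4.3081 = 0.36 / 4.3081 = 0.084
p-value = 0.9338

Since p-value > α = 0.01, we fail to reject H₀.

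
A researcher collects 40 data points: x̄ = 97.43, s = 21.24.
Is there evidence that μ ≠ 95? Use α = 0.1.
One-sample t-test:
H₀: μ = 95
H₁: μ ≠ 95
df = n - 1 = 39
t = (x̄ - μ₀) / (s/√n) = (97.43 - 95) / (21.24/√40) = 0.724
p-value = 0.4736

Since p-value > α = 0.1, we fail to reject H₀.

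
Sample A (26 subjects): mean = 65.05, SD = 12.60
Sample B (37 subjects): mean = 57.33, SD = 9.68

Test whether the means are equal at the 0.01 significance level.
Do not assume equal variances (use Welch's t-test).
Welch's two-sample t-test:
H₀: μ₁ = μ₂
H₁: μ₁ ≠ μ₂
s₁²/n₁ = 12.60²/26 = 6.1062,  s₂²/n₂ = 9.68²/37 = 2.5325
SE = √(s₁²/n₁ + s₂²/n₂) = √(6.1062 + 2.5325) = 2.9392
df (Welch-Satterthwaite) = (s₁²/n₁ + s₂²/n₂)² / [(s₁²/n₁)²/(n₁-1) + (s₂²/n₂)²/(n₂-1)] ≈ 44.70
t = (x̄₁ - x̄₂) / SE = (65.05 - 57.33) / 2.9392 = 7.72 / 2.9392 = 2.627
p-value = 0.0118

Since p-value > α = 0.01, we fail to reject H₀.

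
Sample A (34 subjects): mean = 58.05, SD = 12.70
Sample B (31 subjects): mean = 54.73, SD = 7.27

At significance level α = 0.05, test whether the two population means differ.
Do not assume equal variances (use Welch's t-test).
Welch's two-sample t-test:
H₀: μ₁ = μ₂
H₁: μ₁ ≠ μ₂
s₁²/n₁ = 12.70²/34 = 4.7438,  s₂²/n₂ = 7.27²/31 = 1.7049
SE = √(s₁²/n₁ + s₂²/n₂) = √(4.7438 + 1.7049) = 2.5394
df (Welch-Satterthwaite) = (s₁²/n₁ + s₂²/n₂)² / [(s₁²/n₁)²/(n₁-1) + (s₂²/n₂)²/(n₂-1)] ≈ 53.40
t = (x̄₁ - x̄₂) / SE = (58.05 - 54.73) / 2.5394 = 3.32 / 2.5394 = 1.307
p-value = 0.1967

Since p-value > α = 0.05, we fail to reject H₀.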